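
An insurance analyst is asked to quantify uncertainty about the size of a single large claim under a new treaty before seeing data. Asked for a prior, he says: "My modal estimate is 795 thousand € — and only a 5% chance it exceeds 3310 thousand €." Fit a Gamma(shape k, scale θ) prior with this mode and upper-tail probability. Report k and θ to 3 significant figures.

Gamma(k,θ) with k>1 has mode (k−1)θ, so θ = 795/(k−1).
Need P(X < 3310) = 0.95 with θ tied to k this way. Start at k = 2, θ = 795: P(X<3310) ≈ 0.920.
Too low — raise k to concentrate. Iterating converges to k ≈ 2.23.
Then θ = 795/(2.23−1) ≈ 648.

k ≈ 2.23, θ ≈ 648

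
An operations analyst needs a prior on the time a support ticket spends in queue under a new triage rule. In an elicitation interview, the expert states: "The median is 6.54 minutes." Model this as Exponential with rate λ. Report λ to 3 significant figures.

Exponential median = ln 2 / λ, so λ = ln 2 / 6.54 = 0.106.

λ ≈ 0.106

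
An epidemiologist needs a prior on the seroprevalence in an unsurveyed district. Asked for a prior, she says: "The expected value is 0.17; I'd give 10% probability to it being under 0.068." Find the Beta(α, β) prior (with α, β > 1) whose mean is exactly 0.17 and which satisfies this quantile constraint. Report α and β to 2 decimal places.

α ≈ 2.99, β ≈ 14.60

With mean 0.17 fixed, write α = 0.17s, β = 0.83s where s = α+β.
Need P(θ < 0.068) = 0.1 under Beta(0.17s, 0.83s). Normal approximation: (q−m)/√(m(1−m)/s) ≈ z_{0.1} = -1.28, so s ≈ 0.17·0.83·(-1.28)²/(0.068−0.17)² = 22.3.
At s = 22.3: P(θ<0.068) ≈ 0.069. Adjusting to match 0.1 gives s ≈ 17.59.
So α = 0.17·17.59 ≈ 2.99, β = 0.83·17.59 ≈ 14.60.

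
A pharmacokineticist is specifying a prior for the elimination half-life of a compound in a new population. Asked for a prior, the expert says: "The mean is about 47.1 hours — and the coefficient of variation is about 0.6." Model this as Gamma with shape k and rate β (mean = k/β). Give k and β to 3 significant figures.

k ≈ 2.78, β ≈ 0.059

For Gamma(k, rate β): mean = k/β, variance = k/β², so CV = 1/√k.
CV = 0.6, hence k = 1/CV² = 2.78.
Then β = k/mean = 2.78/47.1 = 0.059.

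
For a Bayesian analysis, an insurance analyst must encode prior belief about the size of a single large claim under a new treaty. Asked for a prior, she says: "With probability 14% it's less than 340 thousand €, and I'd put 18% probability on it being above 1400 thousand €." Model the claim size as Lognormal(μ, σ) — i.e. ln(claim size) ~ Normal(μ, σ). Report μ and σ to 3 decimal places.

If T ~ Lognormal(μ,σ) then ln T ~ Normal(μ,σ), so the p-quantile of ln T is μ + z_p·σ.
ln(340) = 5.829 and ln(1400) = 7.244; z_{0.14} = -1.08, z_{0.82} = 0.9154.
σ = (7.244 − 5.829)/(0.9154 − (-1.08)) = 0.709.
μ = 5.829 − (-1.08)·0.709 = 6.595.

μ ≈ 6.595, σ ≈ 0.709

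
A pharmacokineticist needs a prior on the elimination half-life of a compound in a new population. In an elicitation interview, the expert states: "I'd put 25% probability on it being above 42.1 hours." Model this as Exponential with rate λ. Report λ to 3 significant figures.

P(T > 42.1) = e^(−λ·42.1) = 0.25, so λ = −ln(0.25)/42.1 = 0.0329.

λ ≈ 0.0329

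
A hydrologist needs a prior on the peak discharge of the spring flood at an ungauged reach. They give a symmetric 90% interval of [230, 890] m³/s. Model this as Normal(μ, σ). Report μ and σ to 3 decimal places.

A symmetric 90% interval runs μ ± z·σ with z = 1.645.
Half-width = 330, so σ = 330/1.645 = 200.626.
μ is the interval midpoint, 560.000.

μ = 560.000, σ = 200.626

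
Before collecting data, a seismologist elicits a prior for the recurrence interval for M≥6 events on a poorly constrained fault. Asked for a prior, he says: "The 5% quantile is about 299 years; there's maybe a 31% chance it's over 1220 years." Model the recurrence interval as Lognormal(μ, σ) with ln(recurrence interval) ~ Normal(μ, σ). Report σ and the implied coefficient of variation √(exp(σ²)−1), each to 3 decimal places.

If T ~ Lognormal(μ,σ) then ln T ~ Normal(μ,σ), so the p-quantile of ln T is μ + z_p·σ.
ln(299) = 5.7 and ln(1220) = 7.107; z_{0.05} = -1.645, z_{0.69} = 0.4959.
σ = (7.107 − 5.7)/(0.4959 − (-1.645)) = 0.657.
μ = 5.7 − (-1.645)·0.657 = 6.781.
CV = √(exp(σ²)−1) = √(exp(0.4315)−1) = 0.735.

σ ≈ 0.657, CV ≈ 0.735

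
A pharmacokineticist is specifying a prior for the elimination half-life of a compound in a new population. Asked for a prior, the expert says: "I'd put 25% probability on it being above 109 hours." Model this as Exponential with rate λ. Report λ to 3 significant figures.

λ ≈ 0.0127

P(T > 109.0) = e^(−λ·109.0) = 0.25, so λ = −ln(0.25)/109.0 = 0.0127.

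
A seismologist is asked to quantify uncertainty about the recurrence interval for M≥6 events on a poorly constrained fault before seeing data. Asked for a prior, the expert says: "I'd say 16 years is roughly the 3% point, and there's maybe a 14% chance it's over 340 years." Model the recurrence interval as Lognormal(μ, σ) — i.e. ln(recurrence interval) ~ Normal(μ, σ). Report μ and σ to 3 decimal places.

If T ~ Lognormal(μ,σ) then ln T ~ Normal(μ,σ), so the p-quantile of ln T is μ + z_p·σ.
ln(16) = 2.773 and ln(340) = 5.829; z_{0.03} = -1.881, z_{0.86} = 1.08.
σ = (5.829 − 2.773)/(1.08 − (-1.881)) = 1.032.
μ = 2.773 − (-1.881)·1.032 = 4.714.

μ ≈ 4.714, σ ≈ 1.032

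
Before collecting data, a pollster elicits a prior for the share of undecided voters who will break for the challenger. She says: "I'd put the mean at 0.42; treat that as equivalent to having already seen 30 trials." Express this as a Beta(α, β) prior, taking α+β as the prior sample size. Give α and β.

α = 12.6, β = 17.4

Under the effective-sample-size interpretation, Beta(α, β) has prior mean α/(α+β) and prior sample size α+β.
So α+β = 30 and α/(α+β) = 0.42, giving α = 0.42·30 = 12.6 and β = 30 − 12.6 = 17.4.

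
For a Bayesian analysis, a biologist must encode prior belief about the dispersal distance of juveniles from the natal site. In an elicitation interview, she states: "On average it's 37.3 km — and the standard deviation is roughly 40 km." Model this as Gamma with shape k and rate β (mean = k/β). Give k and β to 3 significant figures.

k ≈ 0.87, β ≈ 0.0233

For Gamma(k, rate β): mean = k/β, variance = k/β², so CV = 1/√k.
CV = SD/mean = 40/37.3 = 1.072, hence k = 1/CV² = 0.87.
Then β = k/mean = 0.87/37.3 = 0.0233.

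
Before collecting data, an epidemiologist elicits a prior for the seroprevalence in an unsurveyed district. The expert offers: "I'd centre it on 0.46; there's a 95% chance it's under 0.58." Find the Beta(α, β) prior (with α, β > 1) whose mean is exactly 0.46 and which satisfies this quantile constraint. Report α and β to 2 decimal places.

With mean 0.46 fixed, write α = 0.46s, β = 0.54s where s = α+β.
Need P(θ < 0.58) = 0.95 under Beta(0.46s, 0.54s). Normal approximation: (q−m)/√(m(1−m)/s) ≈ z_{0.95} = 1.64, so s ≈ 0.46·0.54·(1.64)²/(0.58−0.46)² = 46.7.
At s = 46.7: P(θ<0.58) ≈ 0.950. Adjusting to match 0.95 gives s ≈ 46.57.
So α = 0.46·46.57 ≈ 21.42, β = 0.54·46.57 ≈ 25.15.

α ≈ 21.42, β ≈ 25.15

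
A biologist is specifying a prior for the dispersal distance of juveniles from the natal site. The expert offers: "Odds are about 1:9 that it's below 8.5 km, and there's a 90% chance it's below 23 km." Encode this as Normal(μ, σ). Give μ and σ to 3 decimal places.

For Normal(μ,σ), the p-quantile is μ + z_p·σ. Here z_{0.1} = -1.282, z_{0.9} = 1.282.
So 8.5 = μ − 1.282σ and 23 = μ + 1.282σ.
Subtracting: σ = (23 − 8.5)/(1.282 − (-1.282)) = 5.657.
Then μ = 8.5 − (-1.282)·5.657 = 15.750.

μ = 15.750, σ = 5.657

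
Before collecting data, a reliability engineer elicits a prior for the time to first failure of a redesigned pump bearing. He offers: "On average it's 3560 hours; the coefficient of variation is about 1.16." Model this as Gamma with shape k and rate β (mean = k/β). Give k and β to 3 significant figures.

k ≈ 0.743, β ≈ 0.000209

For Gamma(k, rate β): mean = k/β, variance = k/β², so CV = 1/√k.
CV = 1.16, hence k = 1/CV² = 0.743.
Then β = k/mean = 0.743/3560 = 0.000209.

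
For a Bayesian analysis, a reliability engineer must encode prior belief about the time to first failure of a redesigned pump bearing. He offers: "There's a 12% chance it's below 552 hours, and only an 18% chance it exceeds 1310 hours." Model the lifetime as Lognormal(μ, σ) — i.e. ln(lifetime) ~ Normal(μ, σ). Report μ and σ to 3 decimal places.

μ ≈ 6.799, σ ≈ 0.413

If T ~ Lognormal(μ,σ) then ln T ~ Normal(μ,σ), so the p-quantile of ln T is μ + z_p·σ.
ln(552) = 6.314 and ln(1310) = 7.178; z_{0.12} = -1.175, z_{0.82} = 0.9154.
σ = (7.178 − 6.314)/(0.9154 − (-1.175)) = 0.413.
μ = 6.314 − (-1.175)·0.413 = 6.799.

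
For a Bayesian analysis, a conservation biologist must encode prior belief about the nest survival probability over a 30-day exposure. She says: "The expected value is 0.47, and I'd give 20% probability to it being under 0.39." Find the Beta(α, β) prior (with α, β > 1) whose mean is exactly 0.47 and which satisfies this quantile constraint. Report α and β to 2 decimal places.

α ≈ 13.09, β ≈ 14.76

With mean 0.47 fixed, write α = 0.47s, β = 0.53s where s = α+β.
Need P(θ < 0.39) = 0.2 under Beta(0.47s, 0.53s). Normal approximation: (q−m)/√(m(1−m)/s) ≈ z_{0.2} = -0.842, so s ≈ 0.47·0.53·(-0.842)²/(0.39−0.47)² = 27.6.
At s = 27.6: P(θ<0.39) ≈ 0.201. Adjusting to match 0.2 gives s ≈ 27.84.
So α = 0.47·27.84 ≈ 13.09, β = 0.53·27.84 ≈ 14.76.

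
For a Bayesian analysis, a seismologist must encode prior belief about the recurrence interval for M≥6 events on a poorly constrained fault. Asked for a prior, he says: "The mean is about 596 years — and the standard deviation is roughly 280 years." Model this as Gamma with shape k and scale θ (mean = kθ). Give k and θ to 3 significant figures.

For Gamma(k, scale θ): mean = kθ, variance = kθ², so CV = 1/√k.
CV = SD/mean = 280/596 = 0.4698, hence k = 1/CV² = 4.53.
Then θ = mean/k = 596/4.53 = 132.

k ≈ 4.53, θ ≈ 132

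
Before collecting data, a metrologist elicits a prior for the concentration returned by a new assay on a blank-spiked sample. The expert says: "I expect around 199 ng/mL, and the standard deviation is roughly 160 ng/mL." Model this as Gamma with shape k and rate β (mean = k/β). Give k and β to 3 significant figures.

k ≈ 1.55, β ≈ 0.00777

For Gamma(k, rate β): mean = k/β, variance = k/β², so CV = 1/√k.
CV = SD/mean = 160/199 = 0.804, hence k = 1/CV² = 1.55.
Then β = k/mean = 1.55/199 = 0.00777.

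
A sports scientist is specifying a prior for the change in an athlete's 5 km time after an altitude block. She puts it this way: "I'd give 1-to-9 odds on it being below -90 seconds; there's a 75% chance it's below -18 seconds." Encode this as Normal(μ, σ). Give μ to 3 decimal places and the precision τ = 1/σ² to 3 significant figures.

For Normal(μ,σ), the p-quantile is μ + z_p·σ. Here z_{0.1} = -1.282, z_{0.75} = 0.6745.
So -90 = μ − 1.282σ and -18 = μ + 0.6745σ.
Subtracting: σ = (-18 − -90)/(0.6745 − (-1.282)) = 36.809.
Then μ = -90 − (-1.282)·36.809 = -42.827.
Precision τ = 1/σ² = 1/36.81² = 0.000738.

μ = -42.827, τ = 0.000738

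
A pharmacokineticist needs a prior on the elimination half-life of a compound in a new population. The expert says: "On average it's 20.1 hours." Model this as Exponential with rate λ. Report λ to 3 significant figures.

λ ≈ 0.0498

Exponential mean = 1/λ, so λ = 1/20.1 = 0.0498.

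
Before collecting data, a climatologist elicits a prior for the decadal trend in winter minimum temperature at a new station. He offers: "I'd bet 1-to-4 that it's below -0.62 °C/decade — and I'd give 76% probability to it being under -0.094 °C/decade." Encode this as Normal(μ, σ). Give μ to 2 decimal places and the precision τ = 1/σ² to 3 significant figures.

For Normal(μ,σ), the p-quantile is μ + z_p·σ. Here z_{0.2} = -0.8416, z_{0.76} = 0.7063.
So -0.62 = μ − 0.8416σ and -0.094 = μ + 0.7063σ.
Subtracting: σ = (-0.094 − -0.62)/(0.7063 − (-0.8416)) = 0.34.
Then μ = -0.62 − (-0.8416)·0.34 = -0.33.
Precision τ = 1/σ² = 1/0.3398² = 8.66.

μ = -0.33, τ = 8.66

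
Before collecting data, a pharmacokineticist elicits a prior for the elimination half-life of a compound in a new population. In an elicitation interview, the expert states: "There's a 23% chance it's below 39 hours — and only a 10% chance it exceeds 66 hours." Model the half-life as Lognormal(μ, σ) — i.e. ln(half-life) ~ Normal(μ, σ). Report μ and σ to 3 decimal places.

μ ≈ 3.856, σ ≈ 0.260

If T ~ Lognormal(μ,σ) then ln T ~ Normal(μ,σ), so the p-quantile of ln T is μ + z_p·σ.
ln(39) = 3.664 and ln(66) = 4.19; z_{0.23} = -0.7388, z_{0.9} = 1.282.
σ = (4.19 − 3.664)/(1.282 − (-0.7388)) = 0.260.
μ = 3.664 − (-0.7388)·0.260 = 3.856.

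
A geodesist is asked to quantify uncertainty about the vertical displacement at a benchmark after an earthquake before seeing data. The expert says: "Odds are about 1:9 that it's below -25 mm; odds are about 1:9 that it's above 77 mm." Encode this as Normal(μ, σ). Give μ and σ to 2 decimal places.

μ = 26.00, σ = 39.80

The p-quantile of Normal(μ,σ) is μ + z_p·σ, with z_{0.1} = -1.282 and z_{0.9} = 1.282.
Eliminate σ: μ = (z₂·x₁ − z₁·x₂)/(z₂ − z₁) = (1.282·-25 − (-1.282)·77)/2.563 = 26.00.
Then σ = (x₂ − x₁)/(z₂ − z₁) = (77 − -25)/2.563 = 39.80.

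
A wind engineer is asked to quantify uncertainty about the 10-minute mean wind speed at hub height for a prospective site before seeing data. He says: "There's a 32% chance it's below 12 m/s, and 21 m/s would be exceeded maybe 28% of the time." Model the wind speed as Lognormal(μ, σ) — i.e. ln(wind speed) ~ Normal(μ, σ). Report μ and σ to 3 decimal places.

μ ≈ 2.734, σ ≈ 0.533

If T ~ Lognormal(μ,σ) then ln T ~ Normal(μ,σ), so the p-quantile of ln T is μ + z_p·σ.
ln(12) = 2.485 and ln(21) = 3.045; z_{0.32} = -0.4677, z_{0.72} = 0.5828.
σ = (3.045 − 2.485)/(0.5828 − (-0.4677)) = 0.533.
μ = 2.485 − (-0.4677)·0.533 = 2.734.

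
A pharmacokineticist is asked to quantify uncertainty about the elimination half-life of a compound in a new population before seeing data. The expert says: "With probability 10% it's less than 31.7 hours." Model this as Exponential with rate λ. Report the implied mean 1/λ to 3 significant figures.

mean ≈ 301 hours

P(T < 31.7) = 1 − e^(−λ·31.7) = 0.1, so λ = −ln(1−0.1)/31.7 = −ln(0.9)/31.7 = 0.00332.
Mean = 1/λ = 301 hours.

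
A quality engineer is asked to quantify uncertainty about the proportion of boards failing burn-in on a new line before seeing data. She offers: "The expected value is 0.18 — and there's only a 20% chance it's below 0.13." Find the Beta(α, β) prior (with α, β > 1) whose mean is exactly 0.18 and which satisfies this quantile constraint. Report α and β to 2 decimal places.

α ≈ 7.81, β ≈ 35.56

With mean 0.18 fixed, write α = 0.18s, β = 0.82s where s = α+β.
Need P(θ < 0.13) = 0.2 under Beta(0.18s, 0.82s). Normal approximation: (q−m)/√(m(1−m)/s) ≈ z_{0.2} = -0.842, so s ≈ 0.18·0.82·(-0.842)²/(0.13−0.18)² = 41.8.
At s = 41.8: P(θ<0.13) ≈ 0.205. Adjusting to match 0.2 gives s ≈ 43.36.
So α = 0.18·43.36 ≈ 7.81, β = 0.82·43.36 ≈ 35.56.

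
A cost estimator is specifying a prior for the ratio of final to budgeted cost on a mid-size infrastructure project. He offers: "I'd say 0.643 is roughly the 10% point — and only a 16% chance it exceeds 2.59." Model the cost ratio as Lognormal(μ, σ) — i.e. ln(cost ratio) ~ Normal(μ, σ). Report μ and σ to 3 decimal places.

If T ~ Lognormal(μ,σ) then ln T ~ Normal(μ,σ), so the p-quantile of ln T is μ + z_p·σ.
ln(0.643) = -0.4416 and ln(2.59) = 0.9517; z_{0.1} = -1.282, z_{0.84} = 0.9945.
σ = (0.9517 − -0.4416)/(0.9945 − (-1.282)) = 0.612.
μ = -0.4416 − (-1.282)·0.612 = 0.343.

μ ≈ 0.343, σ ≈ 0.612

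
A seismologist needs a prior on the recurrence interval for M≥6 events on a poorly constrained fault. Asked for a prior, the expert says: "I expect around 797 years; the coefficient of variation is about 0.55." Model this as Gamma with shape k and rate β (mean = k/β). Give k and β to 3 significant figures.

k ≈ 3.31, β ≈ 0.00415

For Gamma(k, rate β): mean = k/β, variance = k/β², so CV = 1/√k.
CV = 0.55, hence k = 1/CV² = 3.31.
Then β = k/mean = 3.31/797 = 0.00415.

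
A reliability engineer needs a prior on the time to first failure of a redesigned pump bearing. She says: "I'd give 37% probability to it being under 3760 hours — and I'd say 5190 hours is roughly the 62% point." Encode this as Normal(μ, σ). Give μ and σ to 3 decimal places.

μ = 4504.586, σ = 2243.721

For Normal(μ,σ), the p-quantile is μ + z_p·σ. Here z_{0.37} = -0.3319, z_{0.62} = 0.3055.
So 3760 = μ − 0.3319σ and 5190 = μ + 0.3055σ.
Subtracting: σ = (5190 − 3760)/(0.3055 − (-0.3319)) = 2243.721.
Then μ = 3760 − (-0.3319)·2243.721 = 4504.586.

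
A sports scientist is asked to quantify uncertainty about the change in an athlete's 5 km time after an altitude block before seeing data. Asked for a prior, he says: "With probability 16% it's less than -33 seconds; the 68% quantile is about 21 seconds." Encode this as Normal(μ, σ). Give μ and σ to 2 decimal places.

μ = 3.73, σ = 36.93

The p-quantile of Normal(μ,σ) is μ + z_p·σ, with z_{0.16} = -0.9945 and z_{0.68} = 0.4677.
Eliminate σ: μ = (z₂·x₁ − z₁·x₂)/(z₂ − z₁) = (0.4677·-33 − (-0.9945)·21)/1.462 = 3.73.
Then σ = (x₂ − x₁)/(z₂ − z₁) = (21 − -33)/1.462 = 36.93.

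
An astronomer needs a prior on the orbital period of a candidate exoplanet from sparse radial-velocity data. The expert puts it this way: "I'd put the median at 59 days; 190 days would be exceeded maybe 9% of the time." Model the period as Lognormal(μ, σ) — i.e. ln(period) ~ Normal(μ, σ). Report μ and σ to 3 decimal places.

If T ~ Lognormal(μ,σ) then ln T ~ Normal(μ,σ), so the p-quantile of ln T is μ + z_p·σ.
ln(59) = 4.078 and ln(190) = 5.247; z_{0.5} = 0, z_{0.91} = 1.341.
σ = (5.247 − 4.078)/(1.341 − (0)) = 0.872.
μ = 4.078 − (0)·0.872 = 4.078.

μ ≈ 4.078, σ ≈ 0.872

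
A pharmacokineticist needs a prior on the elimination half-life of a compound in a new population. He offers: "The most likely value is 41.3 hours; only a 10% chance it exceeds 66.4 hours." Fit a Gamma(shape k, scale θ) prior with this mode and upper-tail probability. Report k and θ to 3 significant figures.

Gamma(k,θ) with k>1 has mode (k−1)θ, so θ = 41.3/(k−1).
Need P(X < 66.4) = 0.9 with θ tied to k this way. Start at k = 2, θ = 41.3: P(X<66.4) ≈ 0.478.
Too low — raise k to concentrate. Iterating converges to k ≈ 9.34.
Then θ = 41.3/(9.34−1) ≈ 4.95.

k ≈ 9.34, θ ≈ 4.95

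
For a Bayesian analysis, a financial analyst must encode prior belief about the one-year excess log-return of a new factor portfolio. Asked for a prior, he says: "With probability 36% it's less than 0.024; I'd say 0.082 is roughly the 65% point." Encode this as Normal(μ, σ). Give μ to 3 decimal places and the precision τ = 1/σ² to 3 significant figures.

μ = 0.052, τ = 164

The p-quantile of Normal(μ,σ) is μ + z_p·σ, with z_{0.36} = -0.3585 and z_{0.65} = 0.3853.
Eliminate σ: μ = (z₂·x₁ − z₁·x₂)/(z₂ − z₁) = (0.3853·0.024 − (-0.3585)·0.082)/0.7438 = 0.052.
Then σ = (x₂ − x₁)/(z₂ − z₁) = (0.082 − 0.024)/0.7438 = 0.078.
Precision τ = 1/σ² = 1/0.07798² = 164.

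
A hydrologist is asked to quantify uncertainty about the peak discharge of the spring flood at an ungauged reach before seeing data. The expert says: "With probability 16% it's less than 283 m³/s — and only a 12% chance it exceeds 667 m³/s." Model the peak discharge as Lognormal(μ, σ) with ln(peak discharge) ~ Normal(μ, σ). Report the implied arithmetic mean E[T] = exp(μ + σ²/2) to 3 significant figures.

E[T] ≈ 453 m³/s

If T ~ Lognormal(μ,σ) then ln T ~ Normal(μ,σ), so the p-quantile of ln T is μ + z_p·σ.
ln(283) = 5.645 and ln(667) = 6.503; z_{0.16} = -0.9945, z_{0.88} = 1.175.
σ = (6.503 − 5.645)/(1.175 − (-0.9945)) = 0.395.
μ = 5.645 − (-0.9945)·0.395 = 6.038.
E[T] = exp(μ + σ²/2) = exp(6.038 + 0.0781) = 453 m³/s.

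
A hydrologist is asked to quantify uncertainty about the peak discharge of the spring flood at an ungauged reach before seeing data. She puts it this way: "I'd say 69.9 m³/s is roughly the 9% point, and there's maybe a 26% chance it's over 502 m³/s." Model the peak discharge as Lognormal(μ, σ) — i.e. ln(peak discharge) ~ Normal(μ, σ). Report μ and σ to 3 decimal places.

If T ~ Lognormal(μ,σ) then ln T ~ Normal(μ,σ), so the p-quantile of ln T is μ + z_p·σ.
ln(69.9) = 4.247 and ln(502) = 6.219; z_{0.09} = -1.341, z_{0.74} = 0.6433.
σ = (6.219 − 4.247)/(0.6433 − (-1.341)) = 0.994.
μ = 4.247 − (-1.341)·0.994 = 5.579.

μ ≈ 5.579, σ ≈ 0.994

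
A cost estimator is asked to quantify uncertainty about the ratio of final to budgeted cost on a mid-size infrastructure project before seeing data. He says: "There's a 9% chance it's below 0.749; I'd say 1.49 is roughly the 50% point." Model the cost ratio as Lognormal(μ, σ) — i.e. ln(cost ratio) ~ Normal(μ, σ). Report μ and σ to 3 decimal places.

μ ≈ 0.399, σ ≈ 0.513

If T ~ Lognormal(μ,σ) then ln T ~ Normal(μ,σ), so the p-quantile of ln T is μ + z_p·σ.
ln(0.749) = -0.289 and ln(1.49) = 0.3988; z_{0.09} = -1.341, z_{0.5} = 0.
σ = (0.3988 − -0.289)/(0 − (-1.341)) = 0.513.
μ = -0.289 − (-1.341)·0.513 = 0.399.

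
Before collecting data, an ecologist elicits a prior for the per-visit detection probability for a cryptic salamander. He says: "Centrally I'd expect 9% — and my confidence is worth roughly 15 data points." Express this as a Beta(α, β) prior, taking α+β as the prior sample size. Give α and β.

α = 1.35, β = 13.65

Under the effective-sample-size interpretation, Beta(α, β) has prior mean α/(α+β) and prior sample size α+β.
So α+β = 15 and α/(α+β) = 0.09, giving α = 0.09·15 = 1.35 and β = 15 − 1.35 = 13.65.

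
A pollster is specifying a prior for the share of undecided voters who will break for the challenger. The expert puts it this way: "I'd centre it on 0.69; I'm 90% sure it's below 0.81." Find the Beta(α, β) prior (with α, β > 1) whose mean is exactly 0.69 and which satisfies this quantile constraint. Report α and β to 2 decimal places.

With mean 0.69 fixed, write α = 0.69s, β = 0.31s where s = α+β.
Need P(θ < 0.81) = 0.9 under Beta(0.69s, 0.31s). Normal approximation: (q−m)/√(m(1−m)/s) ≈ z_{0.9} = 1.28, so s ≈ 0.69·0.31·(1.28)²/(0.81−0.69)² = 24.4.
At s = 24.4: P(θ<0.81) ≈ 0.911. Adjusting to match 0.9 gives s ≈ 22.34.
So α = 0.69·22.34 ≈ 15.42, β = 0.31·22.34 ≈ 6.93.

α ≈ 15.42, β ≈ 6.93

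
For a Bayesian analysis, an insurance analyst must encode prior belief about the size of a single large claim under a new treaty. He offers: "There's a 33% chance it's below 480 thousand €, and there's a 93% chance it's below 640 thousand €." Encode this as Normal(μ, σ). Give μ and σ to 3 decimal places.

For Normal(μ,σ), the p-quantile is μ + z_p·σ. Here z_{0.33} = -0.4399, z_{0.93} = 1.476.
So 480 = μ − 0.4399σ and 640 = μ + 1.476σ.
Subtracting: σ = (640 − 480)/(1.476 − (-0.4399)) = 83.520.
Then μ = 480 − (-0.4399)·83.520 = 516.742.

μ = 516.742, σ = 83.520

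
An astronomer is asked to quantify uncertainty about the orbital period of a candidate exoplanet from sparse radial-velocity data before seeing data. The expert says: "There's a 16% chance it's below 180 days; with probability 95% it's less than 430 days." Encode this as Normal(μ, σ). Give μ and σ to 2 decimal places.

For Normal(μ,σ), the p-quantile is μ + z_p·σ. Here z_{0.16} = -0.9945, z_{0.95} = 1.645.
So 180 = μ − 0.9945σ and 430 = μ + 1.645σ.
Subtracting: σ = (430 − 180)/(1.645 − (-0.9945)) = 94.72.
Then μ = 180 − (-0.9945)·94.72 = 274.20.

μ = 274.20, σ = 94.72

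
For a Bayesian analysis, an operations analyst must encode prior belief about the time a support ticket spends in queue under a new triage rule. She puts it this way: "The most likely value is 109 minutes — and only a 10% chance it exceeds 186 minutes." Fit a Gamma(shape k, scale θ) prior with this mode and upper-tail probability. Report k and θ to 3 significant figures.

k ≈ 7.63, θ ≈ 16.4

Gamma(k,θ) with k>1 has mode (k−1)θ, so θ = 109/(k−1).
Need P(X < 186) = 0.9 with θ tied to k this way. Start at k = 2, θ = 109: P(X<186) ≈ 0.509.
Too low — raise k to concentrate. Iterating converges to k ≈ 7.63.
Then θ = 109/(7.63−1) ≈ 16.4.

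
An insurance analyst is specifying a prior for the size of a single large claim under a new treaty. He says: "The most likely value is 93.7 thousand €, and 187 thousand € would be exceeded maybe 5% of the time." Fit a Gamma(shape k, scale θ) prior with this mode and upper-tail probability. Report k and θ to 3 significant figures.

k ≈ 6.8, θ ≈ 16.1

Gamma(k,θ) with k>1 has mode (k−1)θ, so θ = 93.7/(k−1).
Need P(X < 187) = 0.95 with θ tied to k this way. Start at k = 2, θ = 93.7: P(X<187) ≈ 0.593.
Too low — raise k to concentrate. Iterating converges to k ≈ 6.8.
Then θ = 93.7/(6.8−1) ≈ 16.1.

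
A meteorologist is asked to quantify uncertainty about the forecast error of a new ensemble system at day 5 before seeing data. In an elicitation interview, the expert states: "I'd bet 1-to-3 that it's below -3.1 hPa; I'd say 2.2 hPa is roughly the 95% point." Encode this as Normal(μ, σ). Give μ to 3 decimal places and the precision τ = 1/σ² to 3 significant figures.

For Normal(μ,σ), the p-quantile is μ + z_p·σ. Here z_{0.25} = -0.6745, z_{0.95} = 1.645.
So -3.1 = μ − 0.6745σ and 2.2 = μ + 1.645σ.
Subtracting: σ = (2.2 − -3.1)/(1.645 − (-0.6745)) = 2.285.
Then μ = -3.1 − (-0.6745)·2.285 = -1.559.
Precision τ = 1/σ² = 1/2.285² = 0.192.

μ = -1.559, τ = 0.192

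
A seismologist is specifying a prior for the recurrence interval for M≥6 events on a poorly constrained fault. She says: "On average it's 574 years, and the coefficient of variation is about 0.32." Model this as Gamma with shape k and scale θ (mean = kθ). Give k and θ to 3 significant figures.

k ≈ 9.77, θ ≈ 58.8

For Gamma(k, scale θ): mean = kθ, variance = kθ², so CV = 1/√k.
CV = 0.32, hence k = 1/CV² = 9.77.
Then θ = mean/k = 574/9.77 = 58.8.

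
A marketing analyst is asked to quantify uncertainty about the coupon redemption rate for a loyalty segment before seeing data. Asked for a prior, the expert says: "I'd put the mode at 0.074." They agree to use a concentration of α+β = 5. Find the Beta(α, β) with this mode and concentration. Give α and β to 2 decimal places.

For α,β > 1 the Beta mode is (α−1)/(α+β−2). With α+β = 5, the mode is (α−1)/3.
Set (α−1)/3 = 0.074 → α = 1 + 0.074·3 = 1.22.
β = 5 − α = 3.78.

α = 1.22, β = 3.78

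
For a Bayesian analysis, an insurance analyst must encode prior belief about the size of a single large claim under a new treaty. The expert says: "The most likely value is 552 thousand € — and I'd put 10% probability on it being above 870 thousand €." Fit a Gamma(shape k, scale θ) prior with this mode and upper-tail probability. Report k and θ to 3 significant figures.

k ≈ 10.1, θ ≈ 60.9

Gamma(k,θ) with k>1 has mode (k−1)θ, so θ = 552/(k−1).
Need P(X < 870) = 0.9 with θ tied to k this way. Start at k = 2, θ = 552: P(X<870) ≈ 0.467.
Too low — raise k to concentrate. Iterating converges to k ≈ 10.1.
Then θ = 552/(10.1−1) ≈ 60.9.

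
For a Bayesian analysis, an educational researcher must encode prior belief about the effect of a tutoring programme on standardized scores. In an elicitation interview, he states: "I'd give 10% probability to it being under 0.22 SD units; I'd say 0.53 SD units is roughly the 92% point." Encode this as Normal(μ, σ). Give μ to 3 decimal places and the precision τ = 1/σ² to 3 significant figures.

μ = 0.368, τ = 75.1

The p-quantile of Normal(μ,σ) is μ + z_p·σ, with z_{0.1} = -1.282 and z_{0.92} = 1.405.
Eliminate σ: μ = (z₂·x₁ − z₁·x₂)/(z₂ − z₁) = (1.405·0.22 − (-1.282)·0.53)/2.687 = 0.368.
Then σ = (x₂ − x₁)/(z₂ − z₁) = (0.53 − 0.22)/2.687 = 0.115.
Precision τ = 1/σ² = 1/0.1154² = 75.1.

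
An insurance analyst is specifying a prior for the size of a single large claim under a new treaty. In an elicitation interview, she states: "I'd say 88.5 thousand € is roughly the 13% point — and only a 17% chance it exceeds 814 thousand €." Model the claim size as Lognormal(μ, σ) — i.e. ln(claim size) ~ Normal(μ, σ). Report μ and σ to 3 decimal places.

If T ~ Lognormal(μ,σ) then ln T ~ Normal(μ,σ), so the p-quantile of ln T is μ + z_p·σ.
ln(88.5) = 4.483 and ln(814) = 6.702; z_{0.13} = -1.126, z_{0.83} = 0.9542.
σ = (6.702 − 4.483)/(0.9542 − (-1.126)) = 1.067.
μ = 4.483 − (-1.126)·1.067 = 5.684.

μ ≈ 5.684, σ ≈ 1.067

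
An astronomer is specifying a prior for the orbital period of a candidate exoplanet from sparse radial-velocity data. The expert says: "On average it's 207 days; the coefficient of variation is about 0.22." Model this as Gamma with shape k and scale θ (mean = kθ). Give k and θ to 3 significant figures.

k ≈ 20.7, θ ≈ 10

For Gamma(k, scale θ): mean = kθ, variance = kθ², so CV = 1/√k.
CV = 0.22, hence k = 1/CV² = 20.7.
Then θ = mean/k = 207/20.7 = 10.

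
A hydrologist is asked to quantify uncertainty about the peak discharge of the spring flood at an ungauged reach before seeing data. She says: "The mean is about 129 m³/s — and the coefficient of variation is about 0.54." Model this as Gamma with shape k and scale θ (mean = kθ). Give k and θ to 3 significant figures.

k ≈ 3.43, θ ≈ 37.6

For Gamma(k, scale θ): mean = kθ, variance = kθ², so CV = 1/√k.
CV = 0.54, hence k = 1/CV² = 3.43.
Then θ = mean/k = 129/3.43 = 37.6.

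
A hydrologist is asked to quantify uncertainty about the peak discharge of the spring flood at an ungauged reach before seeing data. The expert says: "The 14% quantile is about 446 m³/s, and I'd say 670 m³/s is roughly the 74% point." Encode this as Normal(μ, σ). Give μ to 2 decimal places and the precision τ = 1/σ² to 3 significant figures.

μ = 586.39, τ = 5.92e-05

The p-quantile of Normal(μ,σ) is μ + z_p·σ, with z_{0.14} = -1.08 and z_{0.74} = 0.6433.
Eliminate σ: μ = (z₂·x₁ − z₁·x₂)/(z₂ − z₁) = (0.6433·446 − (-1.08)·670)/1.724 = 586.39.
Then σ = (x₂ − x₁)/(z₂ − z₁) = (670 − 446)/1.724 = 129.96.
Precision τ = 1/σ² = 1/130² = 5.92e-05.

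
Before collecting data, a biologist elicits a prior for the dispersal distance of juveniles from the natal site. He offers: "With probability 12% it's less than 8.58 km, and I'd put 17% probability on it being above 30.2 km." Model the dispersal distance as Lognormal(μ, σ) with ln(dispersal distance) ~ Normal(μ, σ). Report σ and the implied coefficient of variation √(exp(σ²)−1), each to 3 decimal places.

σ ≈ 0.591, CV ≈ 0.647

If T ~ Lognormal(μ,σ) then ln T ~ Normal(μ,σ), so the p-quantile of ln T is μ + z_p·σ.
ln(8.58) = 2.149 and ln(30.2) = 3.408; z_{0.12} = -1.175, z_{0.83} = 0.9542.
σ = (3.408 − 2.149)/(0.9542 − (-1.175)) = 0.591.
μ = 2.149 − (-1.175)·0.591 = 2.844.
CV = √(exp(σ²)−1) = √(exp(0.3493)−1) = 0.647.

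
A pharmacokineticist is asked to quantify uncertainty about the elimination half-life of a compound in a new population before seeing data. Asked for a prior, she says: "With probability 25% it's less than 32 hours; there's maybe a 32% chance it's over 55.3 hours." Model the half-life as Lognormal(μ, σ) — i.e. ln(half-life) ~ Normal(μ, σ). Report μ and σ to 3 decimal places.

If T ~ Lognormal(μ,σ) then ln T ~ Normal(μ,σ), so the p-quantile of ln T is μ + z_p·σ.
ln(32) = 3.466 and ln(55.3) = 4.013; z_{0.25} = -0.6745, z_{0.68} = 0.4677.
σ = (4.013 − 3.466)/(0.4677 − (-0.6745)) = 0.479.
μ = 3.466 − (-0.6745)·0.479 = 3.789.

μ ≈ 3.789, σ ≈ 0.479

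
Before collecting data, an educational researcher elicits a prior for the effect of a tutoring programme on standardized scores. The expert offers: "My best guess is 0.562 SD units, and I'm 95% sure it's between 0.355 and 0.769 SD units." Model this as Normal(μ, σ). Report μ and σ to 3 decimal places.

A symmetric 95% interval runs μ ± z·σ with z = 1.96.
Half-width = 0.207, so σ = 0.207/1.96 = 0.106.
μ is the stated best guess, 0.562.

μ = 0.562, σ = 0.106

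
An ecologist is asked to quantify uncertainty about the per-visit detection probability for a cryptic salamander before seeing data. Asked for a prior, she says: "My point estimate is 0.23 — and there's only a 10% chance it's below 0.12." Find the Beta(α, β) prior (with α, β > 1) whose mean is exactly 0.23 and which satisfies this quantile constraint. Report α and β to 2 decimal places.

With mean 0.23 fixed, write α = 0.23s, β = 0.77s where s = α+β.
Need P(θ < 0.12) = 0.1 under Beta(0.23s, 0.77s). Normal approximation: (q−m)/√(m(1−m)/s) ≈ z_{0.1} = -1.28, so s ≈ 0.23·0.77·(-1.28)²/(0.12−0.23)² = 24.0.
At s = 24.0: P(θ<0.12) ≈ 0.082. Adjusting to match 0.1 gives s ≈ 20.78.
So α = 0.23·20.78 ≈ 4.78, β = 0.77·20.78 ≈ 16.00.

α ≈ 4.78, β ≈ 16.00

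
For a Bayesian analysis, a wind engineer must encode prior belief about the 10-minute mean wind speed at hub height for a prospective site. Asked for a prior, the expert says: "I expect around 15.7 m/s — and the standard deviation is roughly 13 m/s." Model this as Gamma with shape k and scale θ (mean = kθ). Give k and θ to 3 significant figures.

k ≈ 1.46, θ ≈ 10.8

For Gamma(k, scale θ): mean = kθ, variance = kθ², so CV = 1/√k.
CV = SD/mean = 13/15.7 = 0.828, hence k = 1/CV² = 1.46.
Then θ = mean/k = 15.7/1.46 = 10.8.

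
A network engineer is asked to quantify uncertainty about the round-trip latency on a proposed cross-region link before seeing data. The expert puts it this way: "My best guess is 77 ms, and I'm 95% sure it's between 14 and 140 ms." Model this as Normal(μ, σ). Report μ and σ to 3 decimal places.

A symmetric 95% interval runs μ ± z·σ with z = 1.96.
Half-width = 63, so σ = 63/1.96 = 32.143.
μ is the stated best guess, 77.000.

μ = 77.000, σ = 32.143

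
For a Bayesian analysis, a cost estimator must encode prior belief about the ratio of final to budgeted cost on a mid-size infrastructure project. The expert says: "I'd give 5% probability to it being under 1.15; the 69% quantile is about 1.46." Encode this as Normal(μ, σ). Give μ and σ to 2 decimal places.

For Normal(μ,σ), the p-quantile is μ + z_p·σ. Here z_{0.05} = -1.645, z_{0.69} = 0.4959.
So 1.15 = μ − 1.645σ and 1.46 = μ + 0.4959σ.
Subtracting: σ = (1.46 − 1.15)/(0.4959 − (-1.645)) = 0.14.
Then μ = 1.15 − (-1.645)·0.14 = 1.39.

μ = 1.39, σ = 0.14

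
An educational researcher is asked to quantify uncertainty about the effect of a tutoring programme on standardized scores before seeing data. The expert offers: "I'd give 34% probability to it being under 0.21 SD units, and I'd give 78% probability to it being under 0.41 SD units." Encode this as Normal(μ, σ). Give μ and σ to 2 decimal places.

μ = 0.28, σ = 0.17

The p-quantile of Normal(μ,σ) is μ + z_p·σ, with z_{0.34} = -0.4125 and z_{0.78} = 0.7722.
Eliminate σ: μ = (z₂·x₁ − z₁·x₂)/(z₂ − z₁) = (0.7722·0.21 − (-0.4125)·0.41)/1.185 = 0.28.
Then σ = (x₂ − x₁)/(z₂ − z₁) = (0.41 − 0.21)/1.185 = 0.17.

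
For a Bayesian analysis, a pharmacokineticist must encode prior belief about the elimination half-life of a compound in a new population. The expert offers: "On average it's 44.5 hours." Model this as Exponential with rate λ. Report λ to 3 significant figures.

λ ≈ 0.0225

Exponential mean = 1/λ, so λ = 1/44.5 = 0.0225.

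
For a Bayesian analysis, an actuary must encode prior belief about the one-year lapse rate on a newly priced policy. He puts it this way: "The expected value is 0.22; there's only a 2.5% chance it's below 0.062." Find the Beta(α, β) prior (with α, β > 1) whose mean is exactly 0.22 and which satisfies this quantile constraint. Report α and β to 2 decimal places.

α ≈ 3.62, β ≈ 12.84

With mean 0.22 fixed, write α = 0.22s, β = 0.78s where s = α+β.
Need P(θ < 0.062) = 0.025 under Beta(0.22s, 0.78s). Normal approximation: (q−m)/√(m(1−m)/s) ≈ z_{0.025} = -1.96, so s ≈ 0.22·0.78·(-1.96)²/(0.062−0.22)² = 26.4.
At s = 26.4: P(θ<0.062) ≈ 0.005. Adjusting to match 0.025 gives s ≈ 16.46.
So α = 0.22·16.46 ≈ 3.62, β = 0.78·16.46 ≈ 12.84.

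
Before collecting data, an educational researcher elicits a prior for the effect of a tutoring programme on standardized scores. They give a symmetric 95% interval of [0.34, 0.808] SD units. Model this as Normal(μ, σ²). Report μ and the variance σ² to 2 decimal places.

A symmetric 95% interval runs μ ± z·σ with z = 1.96.
Half-width = 0.234, so σ = 0.234/1.96 = 0.119 and σ² = 0.01.
μ is the interval midpoint, 0.57.

μ = 0.57, σ² = 0.01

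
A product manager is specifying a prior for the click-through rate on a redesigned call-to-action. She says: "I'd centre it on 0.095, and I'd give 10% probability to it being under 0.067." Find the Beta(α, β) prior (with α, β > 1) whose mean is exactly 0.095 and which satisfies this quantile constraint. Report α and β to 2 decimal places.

With mean 0.095 fixed, write α = 0.095s, β = 0.905s where s = α+β.
Need P(θ < 0.067) = 0.1 under Beta(0.095s, 0.905s). Normal approximation: (q−m)/√(m(1−m)/s) ≈ z_{0.1} = -1.28, so s ≈ 0.095·0.905·(-1.28)²/(0.067−0.095)² = 180.1.
At s = 180.1: P(θ<0.067) ≈ 0.089. Adjusting to match 0.1 gives s ≈ 164.55.
So α = 0.095·164.55 ≈ 15.63, β = 0.905·164.55 ≈ 148.92.

α ≈ 15.63, β ≈ 148.92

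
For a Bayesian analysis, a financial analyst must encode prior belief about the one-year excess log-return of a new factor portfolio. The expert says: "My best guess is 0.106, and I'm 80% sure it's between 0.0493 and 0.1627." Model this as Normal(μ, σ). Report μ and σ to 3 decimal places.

A symmetric 80% interval runs μ ± z·σ with z = 1.282.
Half-width = 0.0567, so σ = 0.0567/1.282 = 0.044.
μ is the stated best guess, 0.106.

μ = 0.106, σ = 0.044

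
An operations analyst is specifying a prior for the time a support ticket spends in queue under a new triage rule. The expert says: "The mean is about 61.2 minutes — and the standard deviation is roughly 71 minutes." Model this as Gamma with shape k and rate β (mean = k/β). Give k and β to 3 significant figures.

k ≈ 0.743, β ≈ 0.0121

For Gamma(k, rate β): mean = k/β, variance = k/β², so CV = 1/√k.
CV = SD/mean = 71/61.2 = 1.16, hence k = 1/CV² = 0.743.
Then β = k/mean = 0.743/61.2 = 0.0121.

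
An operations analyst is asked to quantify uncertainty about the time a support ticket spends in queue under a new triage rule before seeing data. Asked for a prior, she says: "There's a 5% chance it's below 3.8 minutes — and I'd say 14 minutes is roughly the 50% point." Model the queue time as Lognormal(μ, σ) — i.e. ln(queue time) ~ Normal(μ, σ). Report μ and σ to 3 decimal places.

If T ~ Lognormal(μ,σ) then ln T ~ Normal(μ,σ), so the p-quantile of ln T is μ + z_p·σ.
ln(3.8) = 1.335 and ln(14) = 2.639; z_{0.05} = -1.645, z_{0.5} = 0.
σ = (2.639 − 1.335)/(0 − (-1.645)) = 0.793.
μ = 1.335 − (-1.645)·0.793 = 2.639.

μ ≈ 2.639, σ ≈ 0.793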